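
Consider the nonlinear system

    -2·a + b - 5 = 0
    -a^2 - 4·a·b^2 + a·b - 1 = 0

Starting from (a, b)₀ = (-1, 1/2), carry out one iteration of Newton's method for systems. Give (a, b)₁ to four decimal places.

(-1.8000, 1.4000)

At (-1, 1/2): F = (-2.5000, -1.5000).
Jacobian J = [[-2, 1], [-2·a - 4·b^2 + b, -8·a·b + a]].
At the point, J = [[-2.0000, 1.0000], [1.5000, 3.0000]] (det J = -7.5000).
Solving J·Δ = −F gives Δ = (-0.8000, 0.9000).
Then the next iterate is (a, b)₁ = (-1.8000, 1.4000).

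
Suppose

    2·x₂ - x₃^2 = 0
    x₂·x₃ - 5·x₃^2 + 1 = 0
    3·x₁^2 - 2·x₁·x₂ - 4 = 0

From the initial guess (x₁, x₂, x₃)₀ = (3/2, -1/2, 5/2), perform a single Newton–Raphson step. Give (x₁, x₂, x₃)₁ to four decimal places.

(1.2883, 0.2110, 1.3344)

At (3/2, -1/2, 5/2): F = (-7.2500, -31.5000, 4.2500).
Jacobian J = [[0, 2, -2·x₃], [0, x₃, x₂ - 10·x₃], [6·x₁ - 2·x₂, -2·x₁, 0]].
At the point, J = [[0.0000, 2.0000, -5.0000], [0.0000, 2.5000, -25.5000], [10.0000, -3.0000, 0.0000]] (det J = -385.0000).
Solving J·Δ = −F gives Δ = (-0.2117, 0.7110, -1.1656).
Then the next iterate is (x₁, x₂, x₃)₁ = (1.2883, 0.2110, 1.3344).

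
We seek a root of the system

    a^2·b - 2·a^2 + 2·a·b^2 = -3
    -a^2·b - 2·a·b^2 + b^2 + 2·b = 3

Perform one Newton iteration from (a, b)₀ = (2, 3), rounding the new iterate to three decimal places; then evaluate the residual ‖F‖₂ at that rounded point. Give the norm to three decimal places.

16.644

At (2, 3): F = (43.000, -36.000).
Jacobian J = [[2·a·b - 4·a + 2·b^2, a^2 + 4·a·b], [-2·a·b - 2·b^2, -a^2 - 4·a·b + 2·b + 2]].
At the point, J = [[22.000, 28.000], [-30.000, -20.000]] (det J = 400.000).
Solving J·Δ = −F gives Δ = (-0.370, -1.245).
Then the next iterate is (a, b)₁ = (1.630, 1.755).
Re-evaluating at (1.630, 1.755): F = (12.38994, -11.11372), so ‖F‖₂ = 16.644.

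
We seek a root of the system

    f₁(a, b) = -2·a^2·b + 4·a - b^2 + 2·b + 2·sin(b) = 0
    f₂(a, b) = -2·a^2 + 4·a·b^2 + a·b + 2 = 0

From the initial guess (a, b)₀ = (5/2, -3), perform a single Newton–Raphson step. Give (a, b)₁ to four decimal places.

(1.7326, -2.0548)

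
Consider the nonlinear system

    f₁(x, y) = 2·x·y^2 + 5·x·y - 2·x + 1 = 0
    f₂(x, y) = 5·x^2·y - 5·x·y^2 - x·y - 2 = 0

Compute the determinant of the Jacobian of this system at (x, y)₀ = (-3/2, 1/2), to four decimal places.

J = [[2·y^2 + 5·y - 2, 4·x·y + 5·x], [10·x·y - 5·y^2 - y, 5·x^2 - 10·x·y - x]].
At the point, J = [[1.0000, -10.5000], [-9.2500, 20.2500]].
det J = -76.8750.

-76.8750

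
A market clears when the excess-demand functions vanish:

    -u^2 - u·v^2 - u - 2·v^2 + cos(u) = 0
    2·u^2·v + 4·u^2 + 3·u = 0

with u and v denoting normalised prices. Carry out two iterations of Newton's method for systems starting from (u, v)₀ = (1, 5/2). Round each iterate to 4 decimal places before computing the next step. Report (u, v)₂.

(0.2152, 0.9415)

At (1, 5/2): F = (-20.209698, 12.0000).
Jacobian J = [[-2·u - v^2 - sin(u) - 1, -2·u·v - 4·v], [4·u·v + 8·u + 3, 2·u^2]].
At the point, J = [[-10.091471, -15.0000], [21.0000, 2.0000]] (det J = 294.817058).
Solving J·Δ = −F gives Δ = (-0.4734, -1.0288).
Then the next iterate is (u, v)₁ = (0.5266, 1.4712).
Round to (0.5266, 1.4712) and repeat: F = (-5.408034, 3.504980), J = [[-4.720226, -7.434268], [10.311736, 0.554615]].
Δ = (-0.3114, -0.5297), so (u, v)₂ = (0.2152, 0.9415).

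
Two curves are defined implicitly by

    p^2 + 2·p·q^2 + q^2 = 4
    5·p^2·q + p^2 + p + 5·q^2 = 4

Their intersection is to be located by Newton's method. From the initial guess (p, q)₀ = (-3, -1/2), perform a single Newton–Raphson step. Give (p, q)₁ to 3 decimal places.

(-2.088, -0.247)

At (-3, -1/2): F = (3.750, -19.250).
Jacobian J = [[2·p + 2·q^2, 4·p·q + 2·q], [10·p·q + 2·p + 1, 5·p^2 + 10·q]].
At the point, J = [[-5.500, 5.000], [10.000, 40.000]] (det J = -270.000).
Solving J·Δ = −F gives Δ = (0.912, 0.253).
Then the next iterate is (p, q)₁ = (-2.088, -0.247).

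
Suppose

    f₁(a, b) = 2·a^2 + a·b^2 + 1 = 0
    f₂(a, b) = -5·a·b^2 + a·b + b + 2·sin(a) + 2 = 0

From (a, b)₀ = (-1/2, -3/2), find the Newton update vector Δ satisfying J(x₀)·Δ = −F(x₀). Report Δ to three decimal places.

At (-1/2, -3/2): F = (0.375, 5.91615).
Jacobian J = [[4·a + b^2, 2·a·b], [-5·b^2 + b + 2·cos(a), -10·a·b + a + 1]].
At the point, J = [[0.250, 1.500], [-10.99483, -7.000]] (det J = 14.74225).
Solving J·Δ = −F gives Δ = (0.780, -0.380).

(0.780, -0.380)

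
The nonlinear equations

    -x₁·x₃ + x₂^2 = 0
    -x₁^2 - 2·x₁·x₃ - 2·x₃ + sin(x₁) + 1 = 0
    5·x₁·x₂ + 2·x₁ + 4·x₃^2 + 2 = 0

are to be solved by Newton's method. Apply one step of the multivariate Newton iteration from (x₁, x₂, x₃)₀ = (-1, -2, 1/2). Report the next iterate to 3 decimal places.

(-0.454, -1.066, 0.011)

At (-1, -2, 1/2): F = (4.500, -0.84147, 11.000).
Jacobian J = [[-x₃, 2·x₂, -x₁], [-2·x₁ - 2·x₃ + cos(x₁), 0, -2·x₁ - 2], [5·x₂ + 2, 5·x₁, 8·x₃]].
At the point, J = [[-0.500, -4.000, 1.000], [1.54030, 0.000, 0.000], [-8.000, -5.000, 4.000]] (det J = 16.94333).
Solving J·Δ = −F gives Δ = (0.546, 0.934, -0.489).
Then the next iterate is (x₁, x₂, x₃)₁ = (-0.454, -1.066, 0.011).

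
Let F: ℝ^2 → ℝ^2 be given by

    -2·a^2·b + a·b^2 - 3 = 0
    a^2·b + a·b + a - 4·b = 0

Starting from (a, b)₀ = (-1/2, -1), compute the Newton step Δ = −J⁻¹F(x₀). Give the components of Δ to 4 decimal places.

At (-1/2, -1): F = (-3.0000, 3.7500).
Jacobian J = [[-4·a·b + b^2, -2·a^2 + 2·a·b], [2·a·b + b + 1, a^2 + a - 4]].
At the point, J = [[-1.0000, 0.5000], [1.0000, -4.2500]] (det J = 3.7500).
Solving J·Δ = −F gives Δ = (-2.9000, 0.2000).

(-2.9000, 0.2000)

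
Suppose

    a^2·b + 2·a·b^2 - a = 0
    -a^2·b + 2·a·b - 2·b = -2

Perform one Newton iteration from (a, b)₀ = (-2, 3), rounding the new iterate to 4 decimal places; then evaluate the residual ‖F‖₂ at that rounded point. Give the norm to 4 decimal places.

9.9580

At (-2, 3): F = (-22.0000, -28.0000).
Jacobian J = [[2·a·b + 2·b^2 - 1, a^2 + 4·a·b], [-2·a·b + 2·b, -a^2 + 2·a - 2]].
At the point, J = [[5.0000, -20.0000], [18.0000, -10.0000]] (det J = 310.0000).
Solving J·Δ = −F gives Δ = (1.0968, -0.8258).
Then the next iterate is (a, b)₁ = (-0.9032, 2.1742).
Re-evaluating at (-0.9032, 2.1742): F = (-5.862268, -8.049523), so ‖F‖₂ = 9.9580.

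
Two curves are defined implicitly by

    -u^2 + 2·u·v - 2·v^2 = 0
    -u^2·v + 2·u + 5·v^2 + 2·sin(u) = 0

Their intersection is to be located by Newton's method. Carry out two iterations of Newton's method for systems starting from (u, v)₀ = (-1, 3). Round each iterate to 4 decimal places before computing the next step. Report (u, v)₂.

(-0.1793, 0.7902)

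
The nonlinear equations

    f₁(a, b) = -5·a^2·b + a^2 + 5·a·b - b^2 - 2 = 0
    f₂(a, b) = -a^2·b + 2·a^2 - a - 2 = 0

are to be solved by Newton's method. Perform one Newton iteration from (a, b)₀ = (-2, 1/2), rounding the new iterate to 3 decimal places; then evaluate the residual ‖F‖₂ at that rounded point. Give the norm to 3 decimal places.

4.681

At (-2, 1/2): F = (-13.250, 6.000).
Jacobian J = [[-10·a·b + 2·a + 5·b, -5·a^2 + 5·a - 2·b], [-2·a·b + 4·a - 1, -a^2]].
At the point, J = [[8.500, -31.000], [-7.000, -4.000]] (det J = -251.000).
Solving J·Δ = −F gives Δ = (0.952, -0.166).
Then the next iterate is (a, b)₁ = (-1.048, 0.334).
Re-evaluating at (-1.048, 0.334): F = (-4.59758, 0.87777), so ‖F‖₂ = 4.681.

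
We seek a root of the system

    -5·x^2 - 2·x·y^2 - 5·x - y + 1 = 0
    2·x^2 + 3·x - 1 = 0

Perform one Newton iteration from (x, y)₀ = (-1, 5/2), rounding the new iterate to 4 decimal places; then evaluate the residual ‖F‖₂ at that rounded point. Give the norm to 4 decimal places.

At (-1, 5/2): F = (11.0000, -2.0000).
Jacobian J = [[-10·x - 2·y^2 - 5, -4·x·y - 1], [4·x + 3, 0]].
At the point, J = [[-7.5000, 9.0000], [-1.0000, 0.0000]] (det J = 9.0000).
Solving J·Δ = −F gives Δ = (-2.0000, -2.8889).
Then the next iterate is (x, y)₁ = (-3.0000, -0.3889).
Re-evaluating at (-3.0000, -0.3889): F = (-27.703641, 8.0000), so ‖F‖₂ = 28.8356.

28.8356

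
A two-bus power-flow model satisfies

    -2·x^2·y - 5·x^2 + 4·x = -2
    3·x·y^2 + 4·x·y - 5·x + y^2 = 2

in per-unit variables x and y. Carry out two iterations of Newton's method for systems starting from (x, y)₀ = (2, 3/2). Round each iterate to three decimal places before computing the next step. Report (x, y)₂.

(1.002, 0.973)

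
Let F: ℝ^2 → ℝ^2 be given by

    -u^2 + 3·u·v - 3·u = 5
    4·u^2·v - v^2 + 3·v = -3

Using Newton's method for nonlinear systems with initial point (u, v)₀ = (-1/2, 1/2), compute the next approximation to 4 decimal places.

At (-1/2, 1/2): F = (-4.5000, 4.7500).
Jacobian J = [[-2·u + 3·v - 3, 3·u], [8·u·v, 4·u^2 - 2·v + 3]].
At the point, J = [[-0.5000, -1.5000], [-2.0000, 3.0000]] (det J = -4.5000).
Solving J·Δ = −F gives Δ = (-1.4167, -2.5278).
Then the next iterate is (u, v)₁ = (-1.9167, -2.0278).

(-1.9167, -2.0278)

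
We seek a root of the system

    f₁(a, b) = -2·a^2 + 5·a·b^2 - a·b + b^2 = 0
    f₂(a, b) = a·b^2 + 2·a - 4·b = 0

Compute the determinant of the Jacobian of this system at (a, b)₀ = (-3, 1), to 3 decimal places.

-85.000

J = [[-4·a + 5·b^2 - b, 10·a·b - a + 2·b], [b^2 + 2, 2·a·b - 4]].
At the point, J = [[16.000, -25.000], [3.000, -10.000]].
det J = -85.000.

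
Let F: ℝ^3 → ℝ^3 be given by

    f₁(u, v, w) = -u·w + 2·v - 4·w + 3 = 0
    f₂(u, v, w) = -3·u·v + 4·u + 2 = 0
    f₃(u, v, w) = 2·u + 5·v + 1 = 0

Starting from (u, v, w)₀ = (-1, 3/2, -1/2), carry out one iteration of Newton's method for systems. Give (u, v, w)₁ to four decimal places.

At (-1, 3/2, -1/2): F = (7.5000, 2.5000, 6.5000).
Jacobian J = [[-w, 2, -u - 4], [-3·v + 4, -3·u, 0], [2, 5, 0]].
At the point, J = [[0.5000, 2.0000, -3.0000], [-0.5000, 3.0000, 0.0000], [2.0000, 5.0000, 0.0000]] (det J = 25.5000).
Solving J·Δ = −F gives Δ = (-0.8235, -0.9706, 1.7157).
Then the next iterate is (u, v, w)₁ = (-1.8235, 0.5294, 1.2157).

(-1.8235, 0.5294, 1.2157)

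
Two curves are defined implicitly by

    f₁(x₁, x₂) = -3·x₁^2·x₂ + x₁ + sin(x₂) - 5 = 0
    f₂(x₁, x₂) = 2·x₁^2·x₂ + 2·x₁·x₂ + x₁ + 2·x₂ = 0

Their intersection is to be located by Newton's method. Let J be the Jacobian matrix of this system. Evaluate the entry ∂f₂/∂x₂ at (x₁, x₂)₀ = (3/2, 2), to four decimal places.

∂f₂/∂x₂ = 2·x₁^2 + 2·x₁ + 2.
At (3/2, 2) this is 9.5000.

9.5000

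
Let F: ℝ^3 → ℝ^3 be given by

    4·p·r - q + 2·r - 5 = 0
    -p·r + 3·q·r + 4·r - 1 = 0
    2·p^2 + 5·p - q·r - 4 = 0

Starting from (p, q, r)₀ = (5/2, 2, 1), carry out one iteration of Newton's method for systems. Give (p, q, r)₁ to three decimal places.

(1.061, -0.320, 0.870)

At (5/2, 2, 1): F = (5.000, 6.500, 19.000).
Jacobian J = [[4·r, -1, 4·p + 2], [-r, 3·r, -p + 3·q + 4], [4·p + 5, -r, -q]].
At the point, J = [[4.000, -1.000, 12.000], [-1.000, 3.000, 7.500], [15.000, -1.000, -2.000]] (det J = -632.500).
Solving J·Δ = −F gives Δ = (-1.439, -2.320, -0.130).
Then the next iterate is (p, q, r)₁ = (1.061, -0.320, 0.870).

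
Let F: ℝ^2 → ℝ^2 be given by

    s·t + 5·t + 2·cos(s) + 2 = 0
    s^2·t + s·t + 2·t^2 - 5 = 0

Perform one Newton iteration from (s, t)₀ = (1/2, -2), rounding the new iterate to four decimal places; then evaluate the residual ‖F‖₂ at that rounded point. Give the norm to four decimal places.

At (1/2, -2): F = (-7.244835, 1.5000).
Jacobian J = [[t - 2·sin(s), s + 5], [2·s·t + t, s^2 + s + 4·t]].
At the point, J = [[-2.958851, 5.5000], [-4.0000, -7.2500]] (det J = 43.451670).
Solving J·Δ = −F gives Δ = (-1.0189, 0.7691).
Then the next iterate is (s, t)₁ = (-0.5189, -1.2309).
Re-evaluating at (-0.5189, -1.2309): F = (-1.779056, -1.662485), so ‖F‖₂ = 2.4349.

2.4349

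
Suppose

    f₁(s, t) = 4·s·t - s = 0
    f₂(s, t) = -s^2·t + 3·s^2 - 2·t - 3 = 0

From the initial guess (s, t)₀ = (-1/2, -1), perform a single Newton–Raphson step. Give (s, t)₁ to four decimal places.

At (-1/2, -1): F = (2.5000, 0.0000).
Jacobian J = [[4·t - 1, 4·s], [-2·s·t + 6·s, -s^2 - 2]].
At the point, J = [[-5.0000, -2.0000], [-4.0000, -2.2500]] (det J = 3.2500).
Solving J·Δ = −F gives Δ = (1.7308, -3.0769).
Then the next iterate is (s, t)₁ = (1.2308, -4.0769).

(1.2308, -4.0769)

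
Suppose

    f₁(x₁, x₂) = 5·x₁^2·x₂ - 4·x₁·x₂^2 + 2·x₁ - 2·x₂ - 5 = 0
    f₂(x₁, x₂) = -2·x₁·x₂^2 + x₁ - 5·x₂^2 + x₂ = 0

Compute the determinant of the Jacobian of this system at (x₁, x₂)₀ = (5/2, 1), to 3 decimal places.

-427.750

J = [[10·x₁·x₂ - 4·x₂^2 + 2, 5·x₁^2 - 8·x₁·x₂ - 2], [-2·x₂^2 + 1, -4·x₁·x₂ - 10·x₂ + 1]].
At the point, J = [[23.000, 9.250], [-1.000, -19.000]].
det J = -427.750.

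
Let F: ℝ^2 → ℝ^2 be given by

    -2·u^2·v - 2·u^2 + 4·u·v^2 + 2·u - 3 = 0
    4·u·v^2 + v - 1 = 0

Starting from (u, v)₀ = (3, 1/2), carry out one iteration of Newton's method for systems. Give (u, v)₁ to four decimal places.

At (3, 1/2): F = (-21.0000, 2.5000).
Jacobian J = [[-4·u·v - 4·u + 4·v^2 + 2, -2·u^2 + 8·u·v], [4·v^2, 8·u·v + 1]].
At the point, J = [[-15.0000, -6.0000], [1.0000, 13.0000]] (det J = -189.0000).
Solving J·Δ = −F gives Δ = (-1.3651, -0.0873).
Then the next iterate is (u, v)₁ = (1.6349, 0.4127).

(1.6349, 0.4127)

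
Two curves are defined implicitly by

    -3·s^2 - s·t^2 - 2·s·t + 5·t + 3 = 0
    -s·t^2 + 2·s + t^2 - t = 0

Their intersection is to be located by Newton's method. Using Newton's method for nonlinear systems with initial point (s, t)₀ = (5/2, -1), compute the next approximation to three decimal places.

(0.712, -2.356)

At (5/2, -1): F = (-18.250, 4.500).
Jacobian J = [[-6·s - t^2 - 2·t, -2·s·t - 2·s + 5], [-t^2 + 2, -2·s·t + 2·t - 1]].
At the point, J = [[-14.000, 5.000], [1.000, 2.000]] (det J = -33.000).
Solving J·Δ = −F gives Δ = (-1.788, -1.356).
Then the next iterate is (s, t)₁ = (0.712, -2.356).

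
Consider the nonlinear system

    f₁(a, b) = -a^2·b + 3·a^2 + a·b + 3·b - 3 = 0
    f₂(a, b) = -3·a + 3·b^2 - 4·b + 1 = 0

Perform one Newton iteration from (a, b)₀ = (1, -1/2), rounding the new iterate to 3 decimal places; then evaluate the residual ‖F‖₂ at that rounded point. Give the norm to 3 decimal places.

At (1, -1/2): F = (-1.500, 0.750).
Jacobian J = [[-2·a·b + 6·a + b, -a^2 + a + 3], [-3, 6·b - 4]].
At the point, J = [[6.500, 3.000], [-3.000, -7.000]] (det J = -36.500).
Solving J·Δ = −F gives Δ = (0.226, 0.010).
Then the next iterate is (a, b)₁ = (1.226, -0.490).
Re-evaluating at (1.226, -0.490): F = (0.17500, 0.00230), so ‖F‖₂ = 0.175.

0.175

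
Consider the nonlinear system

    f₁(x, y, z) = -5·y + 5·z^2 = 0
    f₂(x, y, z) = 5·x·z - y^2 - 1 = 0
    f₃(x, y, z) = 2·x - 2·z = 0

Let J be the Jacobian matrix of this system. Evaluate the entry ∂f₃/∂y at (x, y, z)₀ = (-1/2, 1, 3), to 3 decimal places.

0.000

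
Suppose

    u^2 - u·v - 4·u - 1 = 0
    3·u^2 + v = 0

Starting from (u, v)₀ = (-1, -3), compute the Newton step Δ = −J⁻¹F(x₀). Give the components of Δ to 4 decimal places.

At (-1, -3): F = (1.0000, 0.0000).
Jacobian J = [[2·u - v - 4, -u], [6·u, 1]].
At the point, J = [[-3.0000, 1.0000], [-6.0000, 1.0000]] (det J = 3.0000).
Solving J·Δ = −F gives Δ = (-0.3333, -2.0000).

(-0.3333, -2.0000)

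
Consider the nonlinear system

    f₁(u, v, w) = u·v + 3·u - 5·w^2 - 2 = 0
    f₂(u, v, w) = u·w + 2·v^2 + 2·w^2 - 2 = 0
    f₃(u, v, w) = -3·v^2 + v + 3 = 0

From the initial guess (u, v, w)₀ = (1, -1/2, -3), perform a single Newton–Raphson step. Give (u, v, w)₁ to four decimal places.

(-0.0090, -0.9375, -1.4180)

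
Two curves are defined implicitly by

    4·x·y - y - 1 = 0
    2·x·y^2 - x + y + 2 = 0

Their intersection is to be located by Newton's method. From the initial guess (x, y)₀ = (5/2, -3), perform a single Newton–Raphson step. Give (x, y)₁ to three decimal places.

At (5/2, -3): F = (-28.000, 41.500).
Jacobian J = [[4·y, 4·x - 1], [2·y^2 - 1, 4·x·y + 1]].
At the point, J = [[-12.000, 9.000], [17.000, -29.000]] (det J = 195.000).
Solving J·Δ = −F gives Δ = (-2.249, 0.113).
Then the next iterate is (x, y)₁ = (0.251, -2.887).

(0.251, -2.887)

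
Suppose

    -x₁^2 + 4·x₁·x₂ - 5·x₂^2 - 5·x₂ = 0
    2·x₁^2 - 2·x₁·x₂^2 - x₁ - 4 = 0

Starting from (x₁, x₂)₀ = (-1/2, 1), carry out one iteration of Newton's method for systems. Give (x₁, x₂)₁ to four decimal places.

At (-1/2, 1): F = (-12.2500, -2.0000).
Jacobian J = [[-2·x₁ + 4·x₂, 4·x₁ - 10·x₂ - 5], [4·x₁ - 2·x₂^2 - 1, -4·x₁·x₂]].
At the point, J = [[5.0000, -17.0000], [-5.0000, 2.0000]] (det J = -75.0000).
Solving J·Δ = −F gives Δ = (-0.7800, -0.9500).
Then the next iterate is (x₁, x₂)₁ = (-1.2800, 0.0500).

(-1.2800, 0.0500)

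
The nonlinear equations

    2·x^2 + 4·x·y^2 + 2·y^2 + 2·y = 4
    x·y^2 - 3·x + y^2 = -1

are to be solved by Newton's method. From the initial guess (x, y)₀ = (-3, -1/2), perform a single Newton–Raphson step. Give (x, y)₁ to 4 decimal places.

At (-3, -1/2): F = (10.5000, 9.5000).
Jacobian J = [[4·x + 4·y^2, 8·x·y + 4·y + 2], [y^2 - 3, 2·x·y + 2·y]].
At the point, J = [[-11.0000, 12.0000], [-2.7500, 2.0000]] (det J = 11.0000).
Solving J·Δ = −F gives Δ = (8.4545, 6.8750).
Then the next iterate is (x, y)₁ = (5.4545, 6.3750).

(5.4545, 6.3750)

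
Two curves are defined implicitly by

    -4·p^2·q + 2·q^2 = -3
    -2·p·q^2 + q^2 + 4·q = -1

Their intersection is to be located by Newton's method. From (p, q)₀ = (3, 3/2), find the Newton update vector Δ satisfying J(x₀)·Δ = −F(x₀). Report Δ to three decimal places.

(-1.471, 0.216)

At (3, 3/2): F = (-46.500, -4.250).
Jacobian J = [[-8·p·q, -4·p^2 + 4·q], [-2·q^2, -4·p·q + 2·q + 4]].
At the point, J = [[-36.000, -30.000], [-4.500, -11.000]] (det J = 261.000).
Solving J·Δ = −F gives Δ = (-1.471, 0.216).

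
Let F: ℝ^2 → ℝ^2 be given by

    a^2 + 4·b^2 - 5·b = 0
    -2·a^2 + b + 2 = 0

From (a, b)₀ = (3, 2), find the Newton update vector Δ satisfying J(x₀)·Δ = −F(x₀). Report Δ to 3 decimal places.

(-1.225, -0.696)

At (3, 2): F = (15.000, -14.000).
Jacobian J = [[2·a, 8·b - 5], [-4·a, 1]].
At the point, J = [[6.000, 11.000], [-12.000, 1.000]] (det J = 138.000).
Solving J·Δ = −F gives Δ = (-1.225, -0.696).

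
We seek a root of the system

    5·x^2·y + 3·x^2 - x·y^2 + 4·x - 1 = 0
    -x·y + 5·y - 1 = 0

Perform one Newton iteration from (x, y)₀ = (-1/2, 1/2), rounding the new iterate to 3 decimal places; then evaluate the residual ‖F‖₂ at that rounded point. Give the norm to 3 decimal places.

2.572

At (-1/2, 1/2): F = (-1.500, 1.750).
Jacobian J = [[10·x·y + 6·x - y^2 + 4, 5·x^2 - 2·x·y], [-y, -x + 5]].
At the point, J = [[-1.750, 1.750], [-0.500, 5.500]] (det J = -8.750).
Solving J·Δ = −F gives Δ = (-1.293, -0.436).
Then the next iterate is (x, y)₁ = (-1.793, 0.064).
Re-evaluating at (-1.793, 0.064): F = (2.50864, -0.56525), so ‖F‖₂ = 2.572.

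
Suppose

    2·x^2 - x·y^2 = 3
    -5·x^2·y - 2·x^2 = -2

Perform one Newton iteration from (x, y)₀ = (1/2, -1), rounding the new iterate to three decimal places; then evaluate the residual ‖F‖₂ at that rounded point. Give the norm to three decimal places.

At (1/2, -1): F = (-3.000, 2.750).
Jacobian J = [[4·x - y^2, -2·x·y], [-10·x·y - 4·x, -5·x^2]].
At the point, J = [[1.000, 1.000], [3.000, -1.250]] (det J = -4.250).
Solving J·Δ = −F gives Δ = (0.235, 2.765).
Then the next iterate is (x, y)₁ = (0.735, 1.765).
Re-evaluating at (0.735, 1.765): F = (-4.20924, -3.84794), so ‖F‖₂ = 5.703.

5.703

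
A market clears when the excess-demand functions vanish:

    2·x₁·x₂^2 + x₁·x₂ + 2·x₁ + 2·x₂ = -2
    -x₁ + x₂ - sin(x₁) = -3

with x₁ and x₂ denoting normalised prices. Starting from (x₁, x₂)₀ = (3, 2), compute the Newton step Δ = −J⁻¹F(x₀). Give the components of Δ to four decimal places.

At (3, 2): F = (42.0000, 1.858880).
Jacobian J = [[2·x₂^2 + x₂ + 2, 4·x₁·x₂ + x₁ + 2], [-cos(x₁) - 1, 1]].
At the point, J = [[12.0000, 29.0000], [-0.010008, 1.0000]] (det J = 12.290218).
Solving J·Δ = −F gives Δ = (0.9689, -1.8492).

(0.9689, -1.8492)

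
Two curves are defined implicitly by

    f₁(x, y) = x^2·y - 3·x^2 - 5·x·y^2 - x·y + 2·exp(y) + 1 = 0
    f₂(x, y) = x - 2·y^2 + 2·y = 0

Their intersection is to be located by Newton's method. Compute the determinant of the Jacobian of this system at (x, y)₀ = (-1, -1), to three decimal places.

31.264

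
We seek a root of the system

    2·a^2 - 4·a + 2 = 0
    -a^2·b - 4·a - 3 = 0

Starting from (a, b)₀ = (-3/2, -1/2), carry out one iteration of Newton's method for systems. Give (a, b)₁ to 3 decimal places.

(-0.250, -1.722)

At (-3/2, -1/2): F = (12.500, 4.125).
Jacobian J = [[4·a - 4, 0], [-2·a·b - 4, -a^2]].
At the point, J = [[-10.000, 0.000], [-5.500, -2.250]] (det J = 22.500).
Solving J·Δ = −F gives Δ = (1.250, -1.222).
Then the next iterate is (a, b)₁ = (-0.250, -1.722).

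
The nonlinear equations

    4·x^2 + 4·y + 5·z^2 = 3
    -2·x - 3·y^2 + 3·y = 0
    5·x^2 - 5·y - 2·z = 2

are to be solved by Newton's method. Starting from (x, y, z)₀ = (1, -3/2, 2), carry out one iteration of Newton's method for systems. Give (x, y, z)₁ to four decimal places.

At (1, -3/2, 2): F = (15.0000, -13.2500, 6.5000).
Jacobian J = [[8·x, 4, 10·z], [-2, -6·y + 3, 0], [10·x, -5, -2]].
At the point, J = [[8.0000, 4.0000, 20.0000], [-2.0000, 12.0000, 0.0000], [10.0000, -5.0000, -2.0000]] (det J = -2408.0000).
Solving J·Δ = −F gives Δ = (-0.2911, 1.0556, -0.8447).
Then the next iterate is (x, y, z)₁ = (0.7089, -0.4444, 1.1553).

(0.7089, -0.4444, 1.1553)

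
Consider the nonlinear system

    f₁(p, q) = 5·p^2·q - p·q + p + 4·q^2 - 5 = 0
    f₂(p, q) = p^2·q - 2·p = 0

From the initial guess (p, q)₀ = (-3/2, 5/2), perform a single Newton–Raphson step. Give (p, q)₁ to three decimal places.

(-0.743, 1.863)

At (-3/2, 5/2): F = (50.375, 8.625).
Jacobian J = [[10·p·q - q + 1, 5·p^2 - p + 8·q], [2·p·q - 2, p^2]].
At the point, J = [[-39.000, 32.750], [-9.500, 2.250]] (det J = 223.375).
Solving J·Δ = −F gives Δ = (0.757, -0.637).
Then the next iterate is (p, q)₁ = (-0.743, 1.863).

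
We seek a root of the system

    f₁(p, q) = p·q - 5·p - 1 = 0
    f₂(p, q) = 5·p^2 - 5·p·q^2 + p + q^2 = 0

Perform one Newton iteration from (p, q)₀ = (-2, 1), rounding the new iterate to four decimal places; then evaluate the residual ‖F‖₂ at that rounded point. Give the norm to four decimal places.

6.6855

At (-2, 1): F = (7.0000, 29.0000).
Jacobian J = [[q - 5, p], [10·p - 5·q^2 + 1, -10·p·q + 2·q]].
At the point, J = [[-4.0000, -2.0000], [-24.0000, 22.0000]] (det J = -136.0000).
Solving J·Δ = −F gives Δ = (1.5588, 0.3824).
Then the next iterate is (p, q)₁ = (-0.4412, 1.3824).
Re-evaluating at (-0.4412, 1.3824): F = (0.596085, 6.658849), so ‖F‖₂ = 6.6855.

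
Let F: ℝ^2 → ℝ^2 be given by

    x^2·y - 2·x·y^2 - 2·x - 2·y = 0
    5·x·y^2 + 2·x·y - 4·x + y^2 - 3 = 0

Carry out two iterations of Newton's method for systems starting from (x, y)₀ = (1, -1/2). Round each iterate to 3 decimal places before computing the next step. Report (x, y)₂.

At (1, -1/2): F = (-2.000, -6.500).
Jacobian J = [[2·x·y - 2·y^2 - 2, x^2 - 4·x·y - 2], [5·y^2 + 2·y - 4, 10·x·y + 2·x + 2·y]].
At the point, J = [[-3.500, 1.000], [-3.750, -4.000]] (det J = 17.750).
Solving J·Δ = −F gives Δ = (-0.817, -0.859).
Then the next iterate is (x, y)₁ = (0.183, -1.359).
Round to (0.183, -1.359) and repeat: F = (1.63053, -0.69262), J = [[-6.19116, -0.97172], [2.51641, -4.83897]].
Δ = (0.264, -0.006), so (x, y)₂ = (0.447, -1.365).

(0.447, -1.365)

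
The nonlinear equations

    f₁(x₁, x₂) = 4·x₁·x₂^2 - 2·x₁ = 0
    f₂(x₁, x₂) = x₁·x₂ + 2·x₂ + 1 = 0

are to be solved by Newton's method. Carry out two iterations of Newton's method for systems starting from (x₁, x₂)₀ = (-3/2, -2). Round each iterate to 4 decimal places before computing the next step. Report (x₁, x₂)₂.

At (-3/2, -2): F = (-21.0000, 0.0000).
Jacobian J = [[4·x₂^2 - 2, 8·x₁·x₂], [x₂, x₁ + 2]].
At the point, J = [[14.0000, 24.0000], [-2.0000, 0.5000]] (det J = 55.0000).
Solving J·Δ = −F gives Δ = (0.1909, 0.7636).
Then the next iterate is (x₁, x₂)₁ = (-1.3091, -1.2364).
Round to (-1.3091, -1.2364) and repeat: F = (-5.386606, 0.145771), J = [[4.114740, 12.948570], [-1.2364, 0.6909]].
Δ = (0.2975, 0.3215), so (x₁, x₂)₂ = (-1.0116, -0.9149).

(-1.0116, -0.9149)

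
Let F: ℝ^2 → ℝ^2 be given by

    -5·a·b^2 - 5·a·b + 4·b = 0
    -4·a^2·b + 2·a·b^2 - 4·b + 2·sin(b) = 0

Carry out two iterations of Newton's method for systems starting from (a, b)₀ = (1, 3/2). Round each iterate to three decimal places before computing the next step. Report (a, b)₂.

(0.373, 0.395)

At (1, 3/2): F = (-12.750, -5.50501).
Jacobian J = [[-5·b^2 - 5·b, -10·a·b - 5·a + 4], [-8·a·b + 2·b^2, -4·a^2 + 4·a·b + 2·cos(b) - 4]].
At the point, J = [[-18.750, -16.000], [-7.500, -1.85853]] (det J = -85.15265).
Solving J·Δ = −F gives Δ = (-0.756, 0.089).
Then the next iterate is (a, b)₁ = (0.244, 1.589).
Round to (0.244, 1.589) and repeat: F = (1.33702, -3.50258), J = [[-20.56960, -1.09716], [1.94811, -2.72369]].
Δ = (0.129, -1.194), so (a, b)₂ = (0.373, 0.395).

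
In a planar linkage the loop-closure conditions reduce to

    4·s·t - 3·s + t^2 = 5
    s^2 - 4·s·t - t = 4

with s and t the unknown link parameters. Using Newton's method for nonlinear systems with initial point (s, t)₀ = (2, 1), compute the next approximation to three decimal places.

(14.000, 0.000)

At (2, 1): F = (-2.000, -9.000).
Jacobian J = [[4·t - 3, 4·s + 2·t], [2·s - 4·t, -4·s - 1]].
At the point, J = [[1.000, 10.000], [0.000, -9.000]] (det J = -9.000).
Solving J·Δ = −F gives Δ = (12.000, -1.000).
Then the next iterate is (s, t)₁ = (14.000, 0.000).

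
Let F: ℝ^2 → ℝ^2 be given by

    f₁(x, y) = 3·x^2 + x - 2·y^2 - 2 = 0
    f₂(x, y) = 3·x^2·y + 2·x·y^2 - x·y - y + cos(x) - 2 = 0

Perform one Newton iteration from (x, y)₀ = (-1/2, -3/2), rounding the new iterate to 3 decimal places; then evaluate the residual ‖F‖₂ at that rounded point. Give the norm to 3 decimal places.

At (-1/2, -3/2): F = (-6.250, -3.74742).
Jacobian J = [[6·x + 1, -4·y], [6·x·y + 2·y^2 - y - sin(x), 3·x^2 + 4·x·y - x - 1]].
At the point, J = [[-2.000, 6.000], [10.97943, 3.250]] (det J = -72.37655).
Solving J·Δ = −F gives Δ = (0.030, 1.052).
Then the next iterate is (x, y)₁ = (-0.470, -0.448).
Re-evaluating at (-0.470, -0.448): F = (-2.20871, -1.35654), so ‖F‖₂ = 2.592.

2.592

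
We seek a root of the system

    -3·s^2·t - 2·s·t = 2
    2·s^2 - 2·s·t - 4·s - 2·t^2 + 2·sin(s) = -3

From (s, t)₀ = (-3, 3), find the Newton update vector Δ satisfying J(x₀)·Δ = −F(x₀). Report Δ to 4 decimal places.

At (-3, 3): F = (-65.0000, 32.717760).
Jacobian J = [[-6·s·t - 2·t, -3·s^2 - 2·s], [4·s - 2·t + 2·cos(s) - 4, -2·s - 4·t]].
At the point, J = [[48.0000, -21.0000], [-23.979985, -6.0000]] (det J = -791.579685).
Solving J·Δ = −F gives Δ = (1.3607, 0.0148).

(1.3607, 0.0148)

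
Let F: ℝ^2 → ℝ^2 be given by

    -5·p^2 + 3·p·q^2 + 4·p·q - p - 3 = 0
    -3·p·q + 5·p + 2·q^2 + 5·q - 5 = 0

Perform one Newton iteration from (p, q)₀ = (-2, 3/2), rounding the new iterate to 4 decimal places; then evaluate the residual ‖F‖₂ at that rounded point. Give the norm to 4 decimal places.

12.8452

At (-2, 3/2): F = (-46.5000, 6.0000).
Jacobian J = [[-10·p + 3·q^2 + 4·q - 1, 6·p·q + 4·p], [-3·q + 5, -3·p + 4·q + 5]].
At the point, J = [[31.7500, -26.0000], [0.5000, 17.0000]] (det J = 552.7500).
Solving J·Δ = −F gives Δ = (1.1479, -0.3867).
Then the next iterate is (p, q)₁ = (-0.8521, 1.1133).
Re-evaluating at (-0.8521, 1.1133): F = (-12.741216, 1.630803), so ‖F‖₂ = 12.8452.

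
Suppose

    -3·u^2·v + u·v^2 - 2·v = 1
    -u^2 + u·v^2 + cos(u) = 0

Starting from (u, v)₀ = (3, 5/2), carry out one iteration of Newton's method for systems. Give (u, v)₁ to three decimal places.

At (3, 5/2): F = (-54.750, 8.76001).
Jacobian J = [[-6·u·v + v^2, -3·u^2 + 2·u·v - 2], [-2·u + v^2 - sin(u), 2·u·v]].
At the point, J = [[-38.750, -14.000], [0.10888, 15.000]] (det J = -579.72568).
Solving J·Δ = −F gives Δ = (-1.205, -0.575).
Then the next iterate is (u, v)₁ = (1.795, 1.925).

(1.795, 1.925)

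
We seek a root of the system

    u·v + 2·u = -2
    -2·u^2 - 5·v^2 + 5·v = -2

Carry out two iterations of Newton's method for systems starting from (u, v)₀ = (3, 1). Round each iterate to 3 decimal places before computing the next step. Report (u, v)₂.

(-20.058, -9.618)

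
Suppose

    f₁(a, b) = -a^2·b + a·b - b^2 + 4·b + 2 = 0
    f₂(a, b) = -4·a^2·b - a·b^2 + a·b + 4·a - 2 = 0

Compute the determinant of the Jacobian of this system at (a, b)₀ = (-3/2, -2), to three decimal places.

J = [[-2·a·b + b, -a^2 + a - 2·b + 4], [-8·a·b - b^2 + b + 4, -4·a^2 - 2·a·b + a]].
At the point, J = [[-8.000, 4.250], [-26.000, -16.500]].
det J = 242.500.

242.500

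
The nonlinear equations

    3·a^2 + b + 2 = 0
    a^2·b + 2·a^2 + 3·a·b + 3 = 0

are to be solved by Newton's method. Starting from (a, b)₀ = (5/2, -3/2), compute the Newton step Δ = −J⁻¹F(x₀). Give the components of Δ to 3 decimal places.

At (5/2, -3/2): F = (19.250, -5.125).
Jacobian J = [[6·a, 1], [2·a·b + 4·a + 3·b, a^2 + 3·a]].
At the point, J = [[15.000, 1.000], [-2.000, 13.750]] (det J = 208.250).
Solving J·Δ = −F gives Δ = (-1.296, 0.184).

(-1.296, 0.184)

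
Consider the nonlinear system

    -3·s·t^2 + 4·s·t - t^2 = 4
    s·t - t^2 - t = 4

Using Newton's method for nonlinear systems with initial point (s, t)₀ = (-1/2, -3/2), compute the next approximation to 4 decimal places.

(-1.0667, 0.6000)

At (-1/2, -3/2): F = (0.1250, -4.0000).
Jacobian J = [[-3·t^2 + 4·t, -6·s·t + 4·s - 2·t], [t, s - 2·t - 1]].
At the point, J = [[-12.7500, -3.5000], [-1.5000, 1.5000]] (det J = -24.3750).
Solving J·Δ = −F gives Δ = (-0.5667, 2.1000).
Then the next iterate is (s, t)₁ = (-1.0667, 0.6000).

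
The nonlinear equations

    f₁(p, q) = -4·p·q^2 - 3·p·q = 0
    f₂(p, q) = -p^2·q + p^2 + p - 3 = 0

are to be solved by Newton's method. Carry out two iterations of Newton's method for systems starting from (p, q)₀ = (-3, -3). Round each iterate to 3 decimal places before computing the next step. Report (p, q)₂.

At (-3, -3): F = (81.000, 30.000).
Jacobian J = [[-4·q^2 - 3·q, -8·p·q - 3·p], [-2·p·q + 2·p + 1, -p^2]].
At the point, J = [[-27.000, -63.000], [-23.000, -9.000]] (det J = -1206.000).
Solving J·Δ = −F gives Δ = (0.963, 0.873).
Then the next iterate is (p, q)₁ = (-2.037, -2.127).
Round to (-2.037, -2.127) and repeat: F = (23.86451, 7.93808), J = [[-11.71552, -28.55059], [-11.73940, -4.14937]].
Δ = (0.445, 0.653), so (p, q)₂ = (-1.592, -1.474).

(-1.592, -1.474)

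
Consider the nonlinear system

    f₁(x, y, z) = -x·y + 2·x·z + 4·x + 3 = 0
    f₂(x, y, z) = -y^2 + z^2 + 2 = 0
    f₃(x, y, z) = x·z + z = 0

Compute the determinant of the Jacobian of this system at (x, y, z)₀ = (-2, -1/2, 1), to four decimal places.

1.5000

J = [[-y + 2·z + 4, -x, 2·x], [0, -2·y, 2·z], [z, 0, x + 1]].
At the point, J = [[6.5000, 2.0000, -4.0000], [0.0000, 1.0000, 2.0000], [1.0000, 0.0000, -1.0000]].
det J = 1.5000.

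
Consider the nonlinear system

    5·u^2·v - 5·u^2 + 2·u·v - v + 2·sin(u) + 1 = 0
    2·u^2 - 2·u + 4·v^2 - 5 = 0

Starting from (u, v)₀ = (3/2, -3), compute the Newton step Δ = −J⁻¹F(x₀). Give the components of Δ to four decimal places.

(-0.4723, 1.2754)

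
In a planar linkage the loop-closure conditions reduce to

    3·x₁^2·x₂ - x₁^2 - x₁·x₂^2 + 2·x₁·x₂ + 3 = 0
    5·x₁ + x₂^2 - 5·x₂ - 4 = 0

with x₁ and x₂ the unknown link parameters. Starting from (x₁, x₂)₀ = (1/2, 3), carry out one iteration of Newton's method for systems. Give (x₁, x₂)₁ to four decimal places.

(1.0222, 7.8889)

At (1/2, 3): F = (3.5000, -7.5000).
Jacobian J = [[6·x₁·x₂ - 2·x₁ - x₂^2 + 2·x₂, 3·x₁^2 - 2·x₁·x₂ + 2·x₁], [5, 2·x₂ - 5]].
At the point, J = [[5.0000, -1.2500], [5.0000, 1.0000]] (det J = 11.2500).
Solving J·Δ = −F gives Δ = (0.5222, 4.8889).
Then the next iterate is (x₁, x₂)₁ = (1.0222, 7.8889).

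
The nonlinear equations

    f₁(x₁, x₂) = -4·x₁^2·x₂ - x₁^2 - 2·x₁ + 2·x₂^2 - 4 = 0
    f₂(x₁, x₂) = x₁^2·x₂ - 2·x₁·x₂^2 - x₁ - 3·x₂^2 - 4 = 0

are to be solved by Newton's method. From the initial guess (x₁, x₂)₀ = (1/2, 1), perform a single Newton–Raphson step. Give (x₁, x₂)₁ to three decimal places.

At (1/2, 1): F = (-4.250, -8.250).
Jacobian J = [[-8·x₁·x₂ - 2·x₁ - 2, -4·x₁^2 + 4·x₂], [2·x₁·x₂ - 2·x₂^2 - 1, x₁^2 - 4·x₁·x₂ - 6·x₂]].
At the point, J = [[-7.000, 3.000], [-2.000, -7.750]] (det J = 60.250).
Solving J·Δ = −F gives Δ = (-0.957, -0.817).
Then the next iterate is (x₁, x₂)₁ = (-0.457, 0.183).

(-0.457, 0.183)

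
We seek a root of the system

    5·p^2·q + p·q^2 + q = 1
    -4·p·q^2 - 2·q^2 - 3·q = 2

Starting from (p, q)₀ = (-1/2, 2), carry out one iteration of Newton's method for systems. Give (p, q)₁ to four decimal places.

(-0.3864, -1.2727)

At (-1/2, 2): F = (1.5000, -8.0000).
Jacobian J = [[10·p·q + q^2, 5·p^2 + 2·p·q + 1], [-4·q^2, -8·p·q - 4·q - 3]].
At the point, J = [[-6.0000, 0.2500], [-16.0000, -3.0000]] (det J = 22.0000).
Solving J·Δ = −F gives Δ = (0.1136, -3.2727).
Then the next iterate is (p, q)₁ = (-0.3864, -1.2727).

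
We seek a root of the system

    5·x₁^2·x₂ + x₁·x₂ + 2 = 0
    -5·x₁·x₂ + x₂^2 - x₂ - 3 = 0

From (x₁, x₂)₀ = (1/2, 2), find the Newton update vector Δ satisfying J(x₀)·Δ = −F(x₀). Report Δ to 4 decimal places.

(-0.5638, 0.7234)

At (1/2, 2): F = (5.5000, -6.0000).
Jacobian J = [[10·x₁·x₂ + x₂, 5·x₁^2 + x₁], [-5·x₂, -5·x₁ + 2·x₂ - 1]].
At the point, J = [[12.0000, 1.7500], [-10.0000, 0.5000]] (det J = 23.5000).
Solving J·Δ = −F gives Δ = (-0.5638, 0.7234).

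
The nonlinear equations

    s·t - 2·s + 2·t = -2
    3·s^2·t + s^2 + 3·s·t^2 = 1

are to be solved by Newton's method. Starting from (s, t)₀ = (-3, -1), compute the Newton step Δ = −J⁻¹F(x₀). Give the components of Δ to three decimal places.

(3.142, -0.425)

At (-3, -1): F = (9.000, -28.000).
Jacobian J = [[t - 2, s + 2], [6·s·t + 2·s + 3·t^2, 3·s^2 + 6·s·t]].
At the point, J = [[-3.000, -1.000], [15.000, 45.000]] (det J = -120.000).
Solving J·Δ = −F gives Δ = (3.142, -0.425).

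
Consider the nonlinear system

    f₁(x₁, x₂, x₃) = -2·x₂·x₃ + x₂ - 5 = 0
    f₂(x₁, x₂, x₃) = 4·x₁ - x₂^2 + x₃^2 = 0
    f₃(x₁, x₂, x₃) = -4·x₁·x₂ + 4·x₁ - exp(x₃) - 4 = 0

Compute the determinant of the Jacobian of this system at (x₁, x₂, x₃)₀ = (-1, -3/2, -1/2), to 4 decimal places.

-57.1478

J = [[0, -2·x₃ + 1, -2·x₂], [4, -2·x₂, 2·x₃], [-4·x₂ + 4, -4·x₁, -exp(x₃)]].
At the point, J = [[0.0000, 2.0000, 3.0000], [4.0000, 3.0000, -1.0000], [10.0000, 4.0000, -0.606531]].
det J = -57.1478.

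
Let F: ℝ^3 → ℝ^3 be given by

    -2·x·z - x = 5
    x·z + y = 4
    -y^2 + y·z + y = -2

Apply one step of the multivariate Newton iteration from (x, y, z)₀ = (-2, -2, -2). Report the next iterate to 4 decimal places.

(-7.6667, 2.6667, 5.0000)

At (-2, -2, -2): F = (-11.0000, -2.0000, 0.0000).
Jacobian J = [[-2·z - 1, 0, -2·x], [z, 1, x], [0, -2·y + z + 1, y]].
At the point, J = [[3.0000, 0.0000, 4.0000], [-2.0000, 1.0000, -2.0000], [0.0000, 3.0000, -2.0000]] (det J = -12.0000).
Solving J·Δ = −F gives Δ = (-5.6667, 4.6667, 7.0000).
Then the next iterate is (x, y, z)₁ = (-7.6667, 2.6667, 5.0000).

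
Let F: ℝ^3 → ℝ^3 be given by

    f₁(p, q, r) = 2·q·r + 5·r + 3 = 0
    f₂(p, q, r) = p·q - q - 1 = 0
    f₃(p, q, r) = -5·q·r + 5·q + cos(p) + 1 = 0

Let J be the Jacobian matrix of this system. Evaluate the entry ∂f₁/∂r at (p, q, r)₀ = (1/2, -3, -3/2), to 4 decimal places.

∂f₁/∂r = 2·q + 5.
At (1/2, -3, -3/2) this is -1.0000.

-1.0000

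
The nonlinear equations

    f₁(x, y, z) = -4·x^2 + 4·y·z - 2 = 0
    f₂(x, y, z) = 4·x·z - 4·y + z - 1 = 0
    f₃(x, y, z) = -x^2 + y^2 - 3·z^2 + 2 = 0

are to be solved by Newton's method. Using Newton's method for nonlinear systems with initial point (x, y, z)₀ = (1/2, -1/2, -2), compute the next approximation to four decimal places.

At (1/2, -1/2, -2): F = (1.0000, -5.0000, -10.0000).
Jacobian J = [[-8·x, 4·z, 4·y], [4·z, -4, 4·x + 1], [-2·x, 2·y, -6·z]].
At the point, J = [[-4.0000, -8.0000, -2.0000], [-8.0000, -4.0000, 3.0000], [-1.0000, -1.0000, 12.0000]] (det J = -572.0000).
Solving J·Δ = −F gives Δ = (-0.3759, 0.1101, 0.8112).
Then the next iterate is (x, y, z)₁ = (0.1241, -0.3899, -1.1888).

(0.1241, -0.3899, -1.1888)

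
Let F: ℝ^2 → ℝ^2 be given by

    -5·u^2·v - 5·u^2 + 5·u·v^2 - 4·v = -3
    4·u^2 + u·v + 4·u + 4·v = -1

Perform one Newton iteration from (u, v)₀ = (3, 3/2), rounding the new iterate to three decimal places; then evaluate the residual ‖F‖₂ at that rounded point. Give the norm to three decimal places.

120.426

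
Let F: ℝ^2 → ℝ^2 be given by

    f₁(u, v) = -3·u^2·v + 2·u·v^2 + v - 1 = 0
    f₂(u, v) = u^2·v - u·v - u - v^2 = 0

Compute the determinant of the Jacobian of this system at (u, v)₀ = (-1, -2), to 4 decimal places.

J = [[-6·u·v + 2·v^2, -3·u^2 + 4·u·v + 1], [2·u·v - v - 1, u^2 - u - 2·v]].
At the point, J = [[-4.0000, 6.0000], [5.0000, 6.0000]].
det J = -54.0000.

-54.0000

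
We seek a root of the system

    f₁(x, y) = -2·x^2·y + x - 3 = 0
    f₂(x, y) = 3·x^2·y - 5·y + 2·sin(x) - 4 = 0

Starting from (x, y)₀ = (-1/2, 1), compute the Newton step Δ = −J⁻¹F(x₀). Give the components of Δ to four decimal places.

(0.9270, -2.4383)

At (-1/2, 1): F = (-4.0000, -9.208851).
Jacobian J = [[-4·x·y + 1, -2·x^2], [6·x·y + 2·cos(x), 3·x^2 - 5]].
At the point, J = [[3.0000, -0.5000], [-1.244835, -4.2500]] (det J = -13.372417).
Solving J·Δ = −F gives Δ = (0.9270, -2.4383).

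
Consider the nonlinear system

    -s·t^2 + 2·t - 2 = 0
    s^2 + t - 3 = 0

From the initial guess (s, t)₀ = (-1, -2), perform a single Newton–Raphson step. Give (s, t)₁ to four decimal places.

At (-1, -2): F = (-2.0000, -4.0000).
Jacobian J = [[-t^2, -2·s·t + 2], [2·s, 1]].
At the point, J = [[-4.0000, -2.0000], [-2.0000, 1.0000]] (det J = -8.0000).
Solving J·Δ = −F gives Δ = (-1.2500, 1.5000).
Then the next iterate is (s, t)₁ = (-2.2500, -0.5000).

(-2.2500, -0.5000)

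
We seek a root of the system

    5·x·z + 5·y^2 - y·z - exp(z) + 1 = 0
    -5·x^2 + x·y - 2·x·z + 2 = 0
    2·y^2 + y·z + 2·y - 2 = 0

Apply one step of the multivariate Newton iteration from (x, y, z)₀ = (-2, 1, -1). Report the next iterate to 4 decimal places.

(-1.1150, 0.6525, -0.2624)

At (-2, 1, -1): F = (16.632121, -24.0000, 1.0000).
Jacobian J = [[5·z, 10·y - z, 5·x - y - exp(z)], [-10·x + y - 2·z, x, -2·x], [0, 4·y + z + 2, y]].
At the point, J = [[-5.0000, 11.0000, -11.367879], [23.0000, -2.0000, 4.0000], [0.0000, 5.0000, 1.0000]] (det J = -1450.306136).
Solving J·Δ = −F gives Δ = (0.8850, -0.3475, 0.7376).
Then the next iterate is (x, y, z)₁ = (-1.1150, 0.6525, -0.2624).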